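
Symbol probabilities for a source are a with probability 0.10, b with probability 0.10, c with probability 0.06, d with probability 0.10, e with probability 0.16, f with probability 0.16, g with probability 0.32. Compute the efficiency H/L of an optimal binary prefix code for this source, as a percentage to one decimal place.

Entropy H = −Σ p log₂ p ≈ 2.6122 bits.
Huffman merges: 3/50+1/10→4/25; 1/10+1/10→1/5; 4/25+4/25→8/25; 4/25+1/5→9/25; 8/25+8/25→16/25; 9/25+16/25→1. L = 67/25 ≈ 2.6800.
Efficiency = H/L = 2.6122/2.6800 = 97.5%.

97.5%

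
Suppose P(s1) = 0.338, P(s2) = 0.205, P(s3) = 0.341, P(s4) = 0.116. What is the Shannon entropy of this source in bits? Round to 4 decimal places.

H = −Σ pᵢ log₂ pᵢ.
−0.338·log₂(0.338) = 0.5289
−0.205·log₂(0.205) = 0.4687
−0.341·log₂(0.341) = 0.5293
−0.116·log₂(0.116) = 0.3605
Sum ≈ 1.8874 → 1.8874 bits.

1.8874 bits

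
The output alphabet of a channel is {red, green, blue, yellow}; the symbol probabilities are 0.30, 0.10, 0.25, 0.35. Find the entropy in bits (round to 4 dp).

H = −Σ pᵢ log₂ pᵢ.
−0.30·log₂(0.30) = 0.5211
−0.10·log₂(0.10) = 0.3322
−0.25·log₂(0.25) = 0.5000
−0.35·log₂(0.35) = 0.5301
Sum ≈ 1.8834 → 1.8834 bits.

1.8834 bits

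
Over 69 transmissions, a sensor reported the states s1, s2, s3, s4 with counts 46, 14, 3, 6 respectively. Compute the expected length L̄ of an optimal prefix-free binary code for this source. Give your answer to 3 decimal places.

1.464 bits/symbol

Probabilities are the counts divided by 69.
Repeatedly combine the two least-probable nodes; the expected code length is the sum of the merged weights.
merge 1/23 + 2/23 → 3/23
merge 3/23 + 14/69 → 1/3
merge 1/3 + 2/3 → 1
L = 3/23 + 1/3 + 1 = 101/69 ≈ 1.464 bits/symbol.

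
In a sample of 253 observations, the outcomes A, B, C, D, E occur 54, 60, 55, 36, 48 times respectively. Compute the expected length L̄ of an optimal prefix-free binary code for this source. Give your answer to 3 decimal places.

Probabilities are the counts divided by 253.
Repeatedly combine the two least-probable nodes; the expected code length is the sum of the merged weights.
merge 36/253 + 48/253 → 84/253
merge 54/253 + 5/23 → 109/253
merge 60/253 + 84/253 → 144/253
merge 109/253 + 144/253 → 1
L = 84/253 + 109/253 + 144/253 + 1 = 590/253 ≈ 2.332 bits/symbol.

2.332 bits/symbol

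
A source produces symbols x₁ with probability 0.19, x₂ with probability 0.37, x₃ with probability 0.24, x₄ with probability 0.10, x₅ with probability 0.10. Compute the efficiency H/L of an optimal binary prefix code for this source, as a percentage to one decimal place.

97.5%

Entropy H = −Σ p log₂ p ≈ 2.1445 bits.
Huffman merges: 1/10+1/10→1/5; 19/100+1/5→39/100; 6/25+37/100→61/100; 39/100+61/100→1. L = 11/5 ≈ 2.2000.
Efficiency = H/L = 2.1445/2.2000 = 97.5%.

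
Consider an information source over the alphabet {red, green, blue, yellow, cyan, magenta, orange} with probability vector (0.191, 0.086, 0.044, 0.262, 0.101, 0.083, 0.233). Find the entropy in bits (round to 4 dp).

H = −Σ pᵢ log₂ pᵢ.
−0.191·log₂(0.191) = 0.4562
−0.086·log₂(0.086) = 0.3044
−0.044·log₂(0.044) = 0.1983
−0.262·log₂(0.262) = 0.5063
−0.101·log₂(0.101) = 0.3341
−0.083·log₂(0.083) = 0.2980
−0.233·log₂(0.233) = 0.4897
Sum ≈ 2.5869 → 2.5869 bits.

2.5869 bits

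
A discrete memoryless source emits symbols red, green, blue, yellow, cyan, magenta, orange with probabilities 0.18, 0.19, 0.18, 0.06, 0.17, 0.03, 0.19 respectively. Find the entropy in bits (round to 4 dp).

2.6310 bits

H = −Σ pᵢ log₂ pᵢ.
−0.18·log₂(0.18) = 0.4453
−0.19·log₂(0.19) = 0.4552
−0.18·log₂(0.18) = 0.4453
−0.06·log₂(0.06) = 0.2435
−0.17·log₂(0.17) = 0.4346
−0.03·log₂(0.03) = 0.1518
−0.19·log₂(0.19) = 0.4552
Sum ≈ 2.6310 → 2.6310 bits.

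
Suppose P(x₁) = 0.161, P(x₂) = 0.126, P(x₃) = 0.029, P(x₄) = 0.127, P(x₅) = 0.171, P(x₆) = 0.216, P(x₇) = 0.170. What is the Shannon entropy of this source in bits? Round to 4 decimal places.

2.6748 bits

H = −Σ pᵢ log₂ pᵢ.
−0.161·log₂(0.161) = 0.4242
−0.126·log₂(0.126) = 0.3766
−0.029·log₂(0.029) = 0.1481
−0.127·log₂(0.127) = 0.3781
−0.171·log₂(0.171) = 0.4357
−0.216·log₂(0.216) = 0.4776
−0.170·log₂(0.170) = 0.4346
Sum ≈ 2.6748 → 2.6748 bits.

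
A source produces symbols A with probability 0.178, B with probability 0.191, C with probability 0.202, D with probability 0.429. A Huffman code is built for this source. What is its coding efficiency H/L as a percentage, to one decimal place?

97.4%

Entropy H = −Σ p log₂ p ≈ 1.8893 bits.
Huffman merges: 89/500+191/1000→369/1000; 101/500+369/1000→571/1000; 429/1000+571/1000→1. L = 97/50 ≈ 1.9400.
Efficiency = H/L = 1.8893/1.9400 = 97.4%.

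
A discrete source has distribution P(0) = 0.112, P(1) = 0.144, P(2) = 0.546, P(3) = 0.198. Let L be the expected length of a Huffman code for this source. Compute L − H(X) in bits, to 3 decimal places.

0.014 bits

Entropy H = −Σ p log₂ p ≈ 1.6956 bits.
Huffman merges: 14/125+18/125→32/125; 99/500+32/125→227/500; 227/500+273/500→1. L = 171/100 ≈ 1.7100.
L − H = 1.7100 − 1.6956 = 0.014 bits.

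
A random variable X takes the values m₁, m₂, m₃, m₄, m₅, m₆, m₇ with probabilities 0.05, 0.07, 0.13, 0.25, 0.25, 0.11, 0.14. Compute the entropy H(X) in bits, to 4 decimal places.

H = −Σ pᵢ log₂ pᵢ.
−0.05·log₂(0.05) = 0.2161
−0.07·log₂(0.07) = 0.2686
−0.13·log₂(0.13) = 0.3826
−0.25·log₂(0.25) = 0.5000
−0.25·log₂(0.25) = 0.5000
−0.11·log₂(0.11) = 0.3503
−0.14·log₂(0.14) = 0.3971
Sum ≈ 2.6147 → 2.6147 bits.

2.6147 bits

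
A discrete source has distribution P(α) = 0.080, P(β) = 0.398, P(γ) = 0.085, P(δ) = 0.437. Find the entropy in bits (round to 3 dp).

1.645 bits

H = −Σ pᵢ log₂ pᵢ.
−0.080·log₂(0.080) = 0.2915
−0.398·log₂(0.398) = 0.5290
−0.085·log₂(0.085) = 0.3023
−0.437·log₂(0.437) = 0.5219
Sum ≈ 1.6447 → 1.645 bits.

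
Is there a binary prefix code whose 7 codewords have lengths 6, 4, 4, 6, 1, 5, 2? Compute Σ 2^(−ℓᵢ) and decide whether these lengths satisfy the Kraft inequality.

With common denominator 2^6 = 64: Σ 2^(−ℓᵢ) = 1/64 + 4/64 + 4/64 + 1/64 + 32/64 + 2/64 + 16/64 = 60/64 = 0.9375.
Kraft's inequality requires Σ ≤ 1; here Σ = 0.9375 ≤ 1, so such a prefix code exists.

0.9375; yes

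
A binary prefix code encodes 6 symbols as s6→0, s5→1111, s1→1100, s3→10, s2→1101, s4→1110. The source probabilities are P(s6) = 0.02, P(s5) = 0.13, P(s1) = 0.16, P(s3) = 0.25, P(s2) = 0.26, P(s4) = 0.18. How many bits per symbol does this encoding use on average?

3.44 bits/symbol

L̄ = Σ pᵢ·ℓᵢ = 0.02·1 + 0.13·4 + 0.16·4 + 0.25·2 + 0.26·4 + 0.18·4 = 3.44 bits/symbol.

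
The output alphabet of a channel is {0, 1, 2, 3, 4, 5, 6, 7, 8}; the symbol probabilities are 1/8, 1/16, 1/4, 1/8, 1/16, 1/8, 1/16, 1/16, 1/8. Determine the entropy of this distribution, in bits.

3 bits

Each probability is a power of 1/2, so log₂(1/p) is an integer.
H = Σ p·log₂(1/p) = 1/8·3 + 1/16·4 + 1/4·2 + 1/8·3 + 1/16·4 + 1/8·3 + 1/16·4 + 1/16·4 + 1/8·3 = 3 bits.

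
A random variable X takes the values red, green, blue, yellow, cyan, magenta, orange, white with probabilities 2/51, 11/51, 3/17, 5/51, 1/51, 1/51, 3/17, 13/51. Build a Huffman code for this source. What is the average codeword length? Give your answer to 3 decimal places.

Repeatedly combine the two least-probable nodes; the expected code length is the sum of the merged weights.
merge 1/51 + 1/51 → 2/51
merge 2/51 + 2/51 → 4/51
merge 4/51 + 5/51 → 3/17
merge 3/17 + 3/17 → 6/17
merge 3/17 + 11/51 → 20/51
merge 13/51 + 6/17 → 31/51
merge 20/51 + 31/51 → 1
L = 2/51 + 4/51 + 3/17 + 6/17 + 20/51 + 31/51 + 1 = 45/17 ≈ 2.647 bits/symbol.

2.647 bits/symbol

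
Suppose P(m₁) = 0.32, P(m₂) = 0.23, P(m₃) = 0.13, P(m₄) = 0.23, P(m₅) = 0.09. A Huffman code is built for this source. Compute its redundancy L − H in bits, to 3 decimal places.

0.023 bits

Entropy H = −Σ p log₂ p ≈ 2.1967 bits.
Huffman merges: 9/100+13/100→11/50; 11/50+23/100→9/20; 23/100+8/25→11/20; 9/20+11/20→1. L = 111/50 ≈ 2.2200.
L − H = 2.2200 − 2.1967 = 0.023 bits.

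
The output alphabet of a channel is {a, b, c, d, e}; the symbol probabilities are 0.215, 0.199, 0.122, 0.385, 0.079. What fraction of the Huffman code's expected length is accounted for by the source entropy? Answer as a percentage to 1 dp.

Entropy H = −Σ p log₂ p ≈ 2.1300 bits.
Huffman merges: 79/1000+61/500→201/1000; 199/1000+201/1000→2/5; 43/200+77/200→3/5; 2/5+3/5→1. L = 2201/1000 ≈ 2.2010.
Efficiency = H/L = 2.1300/2.2010 = 96.8%.

96.8%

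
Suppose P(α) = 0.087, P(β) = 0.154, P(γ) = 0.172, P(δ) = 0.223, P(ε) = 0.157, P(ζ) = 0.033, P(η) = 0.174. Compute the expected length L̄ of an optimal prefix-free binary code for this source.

Repeatedly combine the two least-probable nodes; the expected code length is the sum of the merged weights.
merge 33/1000 + 87/1000 → 3/25
merge 3/25 + 77/500 → 137/500
merge 157/1000 + 43/250 → 329/1000
merge 87/500 + 223/1000 → 397/1000
merge 137/500 + 329/1000 → 603/1000
merge 397/1000 + 603/1000 → 1
L = 3/25 + 137/500 + 329/1000 + 397/1000 + 603/1000 + 1 = 2723/1000 = 2.723 bits/symbol.

2.723 bits/symbol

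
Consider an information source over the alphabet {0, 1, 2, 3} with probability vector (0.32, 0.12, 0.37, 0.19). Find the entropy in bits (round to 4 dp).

1.8791 bits

H = −Σ pᵢ log₂ pᵢ.
−0.32·log₂(0.32) = 0.5260
−0.12·log₂(0.12) = 0.3671
−0.37·log₂(0.37) = 0.5307
−0.19·log₂(0.19) = 0.4552
Sum ≈ 1.8791 → 1.8791 bits.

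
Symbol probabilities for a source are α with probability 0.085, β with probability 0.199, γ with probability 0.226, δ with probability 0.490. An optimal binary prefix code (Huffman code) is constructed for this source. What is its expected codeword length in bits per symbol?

Repeatedly combine the two least-probable nodes; the expected code length is the sum of the merged weights.
merge 17/200 + 199/1000 → 71/250
merge 113/500 + 71/250 → 51/100
merge 49/100 + 51/100 → 1
L = 71/250 + 51/100 + 1 = 897/500 = 1.794 bits/symbol.

1.794 bits/symbol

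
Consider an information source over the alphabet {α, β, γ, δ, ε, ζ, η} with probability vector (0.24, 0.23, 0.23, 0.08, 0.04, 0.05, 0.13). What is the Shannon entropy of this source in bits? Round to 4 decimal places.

H = −Σ pᵢ log₂ pᵢ.
−0.24·log₂(0.24) = 0.4941
−0.23·log₂(0.23) = 0.4877
−0.23·log₂(0.23) = 0.4877
−0.08·log₂(0.08) = 0.2915
−0.04·log₂(0.04) = 0.1858
−0.05·log₂(0.05) = 0.2161
−0.13·log₂(0.13) = 0.3826
Sum ≈ 2.5455 → 2.5455 bits.

2.5455 bits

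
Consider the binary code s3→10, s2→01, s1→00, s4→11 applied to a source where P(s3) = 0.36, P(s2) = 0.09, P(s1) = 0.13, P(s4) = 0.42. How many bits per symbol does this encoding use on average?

L̄ = Σ pᵢ·ℓᵢ = 0.36·2 + 0.09·2 + 0.13·2 + 0.42·2 = 2 bits/symbol.

2 bits/symbol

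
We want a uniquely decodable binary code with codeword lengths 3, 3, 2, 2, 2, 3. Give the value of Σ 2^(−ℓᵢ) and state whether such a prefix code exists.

With common denominator 2^3 = 8: Σ 2^(−ℓᵢ) = 1/8 + 1/8 + 2/8 + 2/8 + 2/8 + 1/8 = 9/8 = 1.125.
Kraft's inequality requires Σ ≤ 1; here Σ = 1.125 > 1, so no such prefix code exists.

1.125; no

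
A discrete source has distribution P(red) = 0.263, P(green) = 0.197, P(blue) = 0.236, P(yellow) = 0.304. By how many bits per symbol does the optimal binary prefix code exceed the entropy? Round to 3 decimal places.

0.018 bits

Entropy H = −Σ p log₂ p ≈ 1.9823 bits.
Huffman merges: 197/1000+59/250→433/1000; 263/1000+38/125→567/1000; 433/1000+567/1000→1. L = 2 ≈ 2.0000.
L − H = 2.0000 − 1.9823 = 0.018 bits.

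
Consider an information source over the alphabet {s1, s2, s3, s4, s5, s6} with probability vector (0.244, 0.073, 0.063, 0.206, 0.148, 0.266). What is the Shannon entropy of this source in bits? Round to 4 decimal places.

2.4091 bits

H = −Σ pᵢ log₂ pᵢ.
−0.244·log₂(0.244) = 0.4966
−0.073·log₂(0.073) = 0.2756
−0.063·log₂(0.063) = 0.2513
−0.206·log₂(0.206) = 0.4695
−0.148·log₂(0.148) = 0.4079
−0.266·log₂(0.266) = 0.5082
Sum ≈ 2.4091 → 2.4091 bits.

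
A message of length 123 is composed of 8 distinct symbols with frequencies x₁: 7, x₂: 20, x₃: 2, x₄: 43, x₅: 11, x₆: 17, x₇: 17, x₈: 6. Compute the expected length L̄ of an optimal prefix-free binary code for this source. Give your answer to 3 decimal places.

2.675 bits/symbol

Probabilities are the counts divided by 123.
Repeatedly combine the two least-probable nodes; the expected code length is the sum of the merged weights.
merge 2/123 + 2/41 → 8/123
merge 7/123 + 8/123 → 5/41
merge 11/123 + 5/41 → 26/123
merge 17/123 + 17/123 → 34/123
merge 20/123 + 26/123 → 46/123
merge 34/123 + 43/123 → 77/123
merge 46/123 + 77/123 → 1
L = 8/123 + 5/41 + 26/123 + 34/123 + 46/123 + 77/123 + 1 = 329/123 ≈ 2.675 bits/symbol.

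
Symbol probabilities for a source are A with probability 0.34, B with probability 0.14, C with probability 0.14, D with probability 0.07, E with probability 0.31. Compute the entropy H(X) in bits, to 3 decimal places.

2.116 bits

H = −Σ pᵢ log₂ pᵢ.
−0.34·log₂(0.34) = 0.5292
−0.14·log₂(0.14) = 0.3971
−0.14·log₂(0.14) = 0.3971
−0.07·log₂(0.07) = 0.2686
−0.31·log₂(0.31) = 0.5238
Sum ≈ 2.1157 → 2.116 bits.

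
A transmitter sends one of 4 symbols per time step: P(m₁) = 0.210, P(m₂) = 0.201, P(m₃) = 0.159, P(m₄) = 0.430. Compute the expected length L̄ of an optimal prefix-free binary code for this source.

1.93 bits/symbol

Repeatedly combine the two least-probable nodes; the expected code length is the sum of the merged weights.
merge 159/1000 + 201/1000 → 9/25
merge 21/100 + 9/25 → 57/100
merge 43/100 + 57/100 → 1
L = 9/25 + 57/100 + 1 = 193/100 = 1.93 bits/symbol.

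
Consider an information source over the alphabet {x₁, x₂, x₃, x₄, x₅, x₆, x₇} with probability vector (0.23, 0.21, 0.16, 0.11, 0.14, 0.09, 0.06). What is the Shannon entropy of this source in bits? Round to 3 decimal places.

2.687 bits

H = −Σ pᵢ log₂ pᵢ.
−0.23·log₂(0.23) = 0.4877
−0.21·log₂(0.21) = 0.4728
−0.16·log₂(0.16) = 0.4230
−0.11·log₂(0.11) = 0.3503
−0.14·log₂(0.14) = 0.3971
−0.09·log₂(0.09) = 0.3127
−0.06·log₂(0.06) = 0.2435
Sum ≈ 2.6871 → 2.687 bits.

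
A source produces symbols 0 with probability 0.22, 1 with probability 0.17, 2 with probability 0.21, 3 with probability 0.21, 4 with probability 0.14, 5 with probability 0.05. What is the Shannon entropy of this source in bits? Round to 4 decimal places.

H = −Σ pᵢ log₂ pᵢ.
−0.22·log₂(0.22) = 0.4806
−0.17·log₂(0.17) = 0.4346
−0.21·log₂(0.21) = 0.4728
−0.21·log₂(0.21) = 0.4728
−0.14·log₂(0.14) = 0.3971
−0.05·log₂(0.05) = 0.2161
Sum ≈ 2.4740 → 2.4740 bits.

2.4740 bits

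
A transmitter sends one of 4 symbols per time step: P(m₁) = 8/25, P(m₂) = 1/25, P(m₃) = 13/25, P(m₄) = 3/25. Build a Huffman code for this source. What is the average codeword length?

Repeatedly combine the two least-probable nodes; the expected code length is the sum of the merged weights.
merge 1/25 + 3/25 → 4/25
merge 4/25 + 8/25 → 12/25
merge 12/25 + 13/25 → 1
L = 4/25 + 12/25 + 1 = 41/25 = 1.64 bits/symbol.

1.64 bits/symbol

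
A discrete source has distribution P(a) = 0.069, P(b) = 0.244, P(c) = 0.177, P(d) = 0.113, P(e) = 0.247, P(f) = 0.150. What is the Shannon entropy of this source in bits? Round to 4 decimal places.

2.4692 bits

H = −Σ pᵢ log₂ pᵢ.
−0.069·log₂(0.069) = 0.2662
−0.244·log₂(0.244) = 0.4966
−0.177·log₂(0.177) = 0.4422
−0.113·log₂(0.113) = 0.3555
−0.247·log₂(0.247) = 0.4983
−0.150·log₂(0.150) = 0.4105
Sum ≈ 2.4692 → 2.4692 bits.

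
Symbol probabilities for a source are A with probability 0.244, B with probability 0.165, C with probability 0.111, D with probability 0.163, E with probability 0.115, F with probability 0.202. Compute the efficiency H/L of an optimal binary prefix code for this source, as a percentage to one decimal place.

Entropy H = −Σ p log₂ p ≈ 2.5290 bits.
Huffman merges: 111/1000+23/200→113/500; 163/1000+33/200→41/125; 101/500+113/500→107/250; 61/250+41/125→143/250; 107/250+143/250→1. L = 1277/500 ≈ 2.5540.
Efficiency = H/L = 2.5290/2.5540 = 99.0%.

99.0%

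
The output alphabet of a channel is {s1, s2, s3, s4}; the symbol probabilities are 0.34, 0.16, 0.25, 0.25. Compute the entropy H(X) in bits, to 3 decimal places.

1.952 bits

H = −Σ pᵢ log₂ pᵢ.
−0.34·log₂(0.34) = 0.5292
−0.16·log₂(0.16) = 0.4230
−0.25·log₂(0.25) = 0.5000
−0.25·log₂(0.25) = 0.5000
Sum ≈ 1.9522 → 1.952 bits.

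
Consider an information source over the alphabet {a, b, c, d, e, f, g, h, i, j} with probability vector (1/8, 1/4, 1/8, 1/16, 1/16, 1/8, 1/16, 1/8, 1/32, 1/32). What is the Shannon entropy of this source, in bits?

Each probability is a power of 1/2, so log₂(1/p) is an integer.
H = Σ p·log₂(1/p) = 1/8·3 + 1/4·2 + 1/8·3 + 1/16·4 + 1/16·4 + 1/8·3 + 1/16·4 + 1/8·3 + 1/32·5 + 1/32·5 = 3.0625 bits.

3.0625 bits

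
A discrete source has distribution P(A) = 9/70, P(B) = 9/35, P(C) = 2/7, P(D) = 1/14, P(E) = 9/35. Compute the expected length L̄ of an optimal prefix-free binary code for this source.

2.2 bits/symbol

Repeatedly combine the two least-probable nodes; the expected code length is the sum of the merged weights.
merge 1/14 + 9/70 → 1/5
merge 1/5 + 9/35 → 16/35
merge 9/35 + 2/7 → 19/35
merge 16/35 + 19/35 → 1
L = 1/5 + 16/35 + 19/35 + 1 = 11/5 = 2.2 bits/symbol.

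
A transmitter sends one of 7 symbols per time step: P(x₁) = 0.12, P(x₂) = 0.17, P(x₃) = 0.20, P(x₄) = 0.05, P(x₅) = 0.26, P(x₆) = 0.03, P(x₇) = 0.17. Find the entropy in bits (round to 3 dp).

2.574 bits

H = −Σ pᵢ log₂ pᵢ.
−0.12·log₂(0.12) = 0.3671
−0.17·log₂(0.17) = 0.4346
−0.20·log₂(0.20) = 0.4644
−0.05·log₂(0.05) = 0.2161
−0.26·log₂(0.26) = 0.5053
−0.03·log₂(0.03) = 0.1518
−0.17·log₂(0.17) = 0.4346
Sum ≈ 2.5738 → 2.574 bits.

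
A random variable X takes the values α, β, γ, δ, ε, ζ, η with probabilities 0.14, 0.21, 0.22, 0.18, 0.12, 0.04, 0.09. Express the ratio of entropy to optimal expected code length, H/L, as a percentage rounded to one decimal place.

98.6%

Entropy H = −Σ p log₂ p ≈ 2.6613 bits.
Huffman merges: 1/25+9/100→13/100; 3/25+13/100→1/4; 7/50+9/50→8/25; 21/100+11/50→43/100; 1/4+8/25→57/100; 43/100+57/100→1. L = 27/10 ≈ 2.7000.
Efficiency = H/L = 2.6613/2.7000 = 98.6%.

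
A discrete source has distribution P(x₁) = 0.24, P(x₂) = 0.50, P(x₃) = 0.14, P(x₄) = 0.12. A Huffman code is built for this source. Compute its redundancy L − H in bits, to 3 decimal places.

Entropy H = −Σ p log₂ p ≈ 1.7583 bits.
Huffman merges: 3/25+7/50→13/50; 6/25+13/50→1/2; 1/2+1/2→1. L = 44/25 ≈ 1.7600.
L − H = 1.7600 − 1.7583 = 0.002 bits.

0.002 bits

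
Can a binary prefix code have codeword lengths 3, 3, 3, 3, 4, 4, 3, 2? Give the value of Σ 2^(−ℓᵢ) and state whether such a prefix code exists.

1; yes

With common denominator 2^4 = 16: Σ 2^(−ℓᵢ) = 2/16 + 2/16 + 2/16 + 2/16 + 1/16 + 1/16 + 2/16 + 4/16 = 16/16 = 1.
Kraft's inequality requires Σ ≤ 1; here Σ = 1 ≤ 1, so such a prefix code exists.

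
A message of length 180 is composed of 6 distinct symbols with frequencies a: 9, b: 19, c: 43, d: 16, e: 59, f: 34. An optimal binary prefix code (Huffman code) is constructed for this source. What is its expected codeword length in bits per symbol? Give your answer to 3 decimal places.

2.383 bits/symbol

Probabilities are the counts divided by 180.
Repeatedly combine the two least-probable nodes; the expected code length is the sum of the merged weights.
merge 1/20 + 4/45 → 5/36
merge 19/180 + 5/36 → 11/45
merge 17/90 + 43/180 → 77/180
merge 11/45 + 59/180 → 103/180
merge 77/180 + 103/180 → 1
L = 5/36 + 11/45 + 77/180 + 103/180 + 1 = 143/60 ≈ 2.383 bits/symbol.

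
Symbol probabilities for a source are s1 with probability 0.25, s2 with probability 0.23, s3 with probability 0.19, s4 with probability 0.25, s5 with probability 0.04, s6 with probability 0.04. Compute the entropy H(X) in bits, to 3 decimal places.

H = −Σ pᵢ log₂ pᵢ.
−0.25·log₂(0.25) = 0.5000
−0.23·log₂(0.23) = 0.4877
−0.19·log₂(0.19) = 0.4552
−0.25·log₂(0.25) = 0.5000
−0.04·log₂(0.04) = 0.1858
−0.04·log₂(0.04) = 0.1858
Sum ≈ 2.3144 → 2.314 bits.

2.314 bits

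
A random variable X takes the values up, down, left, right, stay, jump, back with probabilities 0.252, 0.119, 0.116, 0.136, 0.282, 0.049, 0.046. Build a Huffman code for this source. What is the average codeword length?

2.561 bits/symbol

Repeatedly combine the two least-probable nodes; the expected code length is the sum of the merged weights.
merge 23/500 + 49/1000 → 19/200
merge 19/200 + 29/250 → 211/1000
merge 119/1000 + 17/125 → 51/200
merge 211/1000 + 63/250 → 463/1000
merge 51/200 + 141/500 → 537/1000
merge 463/1000 + 537/1000 → 1
L = 19/200 + 211/1000 + 51/200 + 463/1000 + 537/1000 + 1 = 2561/1000 = 2.561 bits/symbol.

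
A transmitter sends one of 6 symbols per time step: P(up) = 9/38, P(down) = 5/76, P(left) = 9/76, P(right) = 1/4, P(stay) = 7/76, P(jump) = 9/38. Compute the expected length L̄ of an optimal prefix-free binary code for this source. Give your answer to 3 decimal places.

Repeatedly combine the two least-probable nodes; the expected code length is the sum of the merged weights.
merge 5/76 + 7/76 → 3/19
merge 9/76 + 3/19 → 21/76
merge 9/38 + 9/38 → 9/19
merge 1/4 + 21/76 → 10/19
merge 9/19 + 10/19 → 1
L = 3/19 + 21/76 + 9/19 + 10/19 + 1 = 185/76 ≈ 2.434 bits/symbol.

2.434 bits/symbol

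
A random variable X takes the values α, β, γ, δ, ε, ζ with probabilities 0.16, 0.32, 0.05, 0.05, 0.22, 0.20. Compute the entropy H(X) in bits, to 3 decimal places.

2.326 bits

H = −Σ pᵢ log₂ pᵢ.
−0.16·log₂(0.16) = 0.4230
−0.32·log₂(0.32) = 0.5260
−0.05·log₂(0.05) = 0.2161
−0.05·log₂(0.05) = 0.2161
−0.22·log₂(0.22) = 0.4806
−0.20·log₂(0.20) = 0.4644
Sum ≈ 2.3262 → 2.326 bits.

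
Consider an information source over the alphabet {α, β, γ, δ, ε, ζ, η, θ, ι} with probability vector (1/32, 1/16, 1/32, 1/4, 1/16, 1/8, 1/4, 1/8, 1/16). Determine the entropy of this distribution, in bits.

2.8125 bits

Each probability is a power of 1/2, so log₂(1/p) is an integer.
H = Σ p·log₂(1/p) = 1/32·5 + 1/16·4 + 1/32·5 + 1/4·2 + 1/16·4 + 1/8·3 + 1/4·2 + 1/8·3 + 1/16·4 = 2.8125 bits.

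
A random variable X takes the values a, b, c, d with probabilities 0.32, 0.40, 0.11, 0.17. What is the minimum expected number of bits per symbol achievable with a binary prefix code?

Repeatedly combine the two least-probable nodes; the expected code length is the sum of the merged weights.
merge 11/100 + 17/100 → 7/25
merge 7/25 + 8/25 → 3/5
merge 2/5 + 3/5 → 1
L = 7/25 + 3/5 + 1 = 47/25 = 1.88 bits/symbol.

1.88 bits/symbol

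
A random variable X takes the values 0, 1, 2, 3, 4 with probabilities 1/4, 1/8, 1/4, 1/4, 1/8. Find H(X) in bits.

Each probability is a power of 1/2, so log₂(1/p) is an integer.
H = Σ p·log₂(1/p) = 1/4·2 + 1/8·3 + 1/4·2 + 1/4·2 + 1/8·3 = 2.25 bits.

2.25 bits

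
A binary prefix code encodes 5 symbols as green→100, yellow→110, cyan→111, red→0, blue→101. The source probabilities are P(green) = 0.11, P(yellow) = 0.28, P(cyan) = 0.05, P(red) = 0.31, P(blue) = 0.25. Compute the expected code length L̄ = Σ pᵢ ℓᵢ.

2.38 bits/symbol

L̄ = Σ pᵢ·ℓᵢ = 0.11·3 + 0.28·3 + 0.05·3 + 0.31·1 + 0.25·3 = 2.38 bits/symbol.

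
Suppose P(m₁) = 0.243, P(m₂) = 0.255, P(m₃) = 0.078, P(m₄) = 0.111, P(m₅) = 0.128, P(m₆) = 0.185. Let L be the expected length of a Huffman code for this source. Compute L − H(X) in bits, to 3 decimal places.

Entropy H = −Σ p log₂ p ≈ 2.4677 bits.
Huffman merges: 39/500+111/1000→189/1000; 16/125+37/200→313/1000; 189/1000+243/1000→54/125; 51/200+313/1000→71/125; 54/125+71/125→1. L = 1251/500 ≈ 2.5020.
L − H = 2.5020 − 2.4677 = 0.034 bits.

0.034 bits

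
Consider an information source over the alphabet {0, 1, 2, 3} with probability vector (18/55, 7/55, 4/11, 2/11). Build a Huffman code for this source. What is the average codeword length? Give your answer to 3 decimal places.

Repeatedly combine the two least-probable nodes; the expected code length is the sum of the merged weights.
merge 7/55 + 2/11 → 17/55
merge 17/55 + 18/55 → 7/11
merge 4/11 + 7/11 → 1
L = 17/55 + 7/11 + 1 = 107/55 ≈ 1.945 bits/symbol.

1.945 bits/symbol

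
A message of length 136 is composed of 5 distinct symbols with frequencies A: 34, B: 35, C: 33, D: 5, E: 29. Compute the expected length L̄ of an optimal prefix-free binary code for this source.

2.25 bits/symbol

Probabilities are the counts divided by 136.
Repeatedly combine the two least-probable nodes; the expected code length is the sum of the merged weights.
merge 5/136 + 29/136 → 1/4
merge 33/136 + 1/4 → 67/136
merge 1/4 + 35/136 → 69/136
merge 67/136 + 69/136 → 1
L = 1/4 + 67/136 + 69/136 + 1 = 9/4 = 2.25 bits/symbol.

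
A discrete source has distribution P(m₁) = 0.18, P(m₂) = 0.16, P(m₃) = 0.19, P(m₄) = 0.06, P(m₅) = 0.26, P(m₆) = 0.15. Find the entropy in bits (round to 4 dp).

H = −Σ pᵢ log₂ pᵢ.
−0.18·log₂(0.18) = 0.4453
−0.16·log₂(0.16) = 0.4230
−0.19·log₂(0.19) = 0.4552
−0.06·log₂(0.06) = 0.2435
−0.26·log₂(0.26) = 0.5053
−0.15·log₂(0.15) = 0.4105
Sum ≈ 2.4829 → 2.4829 bits.

2.4829 bits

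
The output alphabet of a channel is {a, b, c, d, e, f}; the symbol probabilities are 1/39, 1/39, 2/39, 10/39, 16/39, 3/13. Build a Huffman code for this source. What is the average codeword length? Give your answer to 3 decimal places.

Repeatedly combine the two least-probable nodes; the expected code length is the sum of the merged weights.
merge 1/39 + 1/39 → 2/39
merge 2/39 + 2/39 → 4/39
merge 4/39 + 3/13 → 1/3
merge 10/39 + 1/3 → 23/39
merge 16/39 + 23/39 → 1
L = 2/39 + 4/39 + 1/3 + 23/39 + 1 = 27/13 ≈ 2.077 bits/symbol.

2.077 bits/symbol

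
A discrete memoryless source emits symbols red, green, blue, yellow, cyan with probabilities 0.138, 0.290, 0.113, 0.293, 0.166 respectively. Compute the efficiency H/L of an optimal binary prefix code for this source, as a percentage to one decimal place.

Entropy H = −Σ p log₂ p ≈ 2.2166 bits.
Huffman merges: 113/1000+69/500→251/1000; 83/500+251/1000→417/1000; 29/100+293/1000→583/1000; 417/1000+583/1000→1. L = 2251/1000 ≈ 2.2510.
Efficiency = H/L = 2.2166/2.2510 = 98.5%.

98.5%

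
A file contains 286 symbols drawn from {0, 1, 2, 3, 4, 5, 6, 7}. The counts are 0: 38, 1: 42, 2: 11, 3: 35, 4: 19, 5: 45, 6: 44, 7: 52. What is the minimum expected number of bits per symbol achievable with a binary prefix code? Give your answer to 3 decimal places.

2.923 bits/symbol

Probabilities are the counts divided by 286.
Repeatedly combine the two least-probable nodes; the expected code length is the sum of the merged weights.
merge 1/26 + 19/286 → 15/143
merge 15/143 + 35/286 → 5/22
merge 19/143 + 21/143 → 40/143
merge 2/13 + 45/286 → 89/286
merge 2/11 + 5/22 → 9/22
merge 40/143 + 89/286 → 13/22
merge 9/22 + 13/22 → 1
L = 15/143 + 5/22 + 40/143 + 89/286 + 9/22 + 13/22 + 1 = 38/13 ≈ 2.923 bits/symbol.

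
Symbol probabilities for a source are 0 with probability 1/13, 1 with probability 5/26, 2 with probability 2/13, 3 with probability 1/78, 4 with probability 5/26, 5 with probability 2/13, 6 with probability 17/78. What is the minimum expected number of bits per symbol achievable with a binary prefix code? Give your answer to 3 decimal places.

2.679 bits/symbol

Repeatedly combine the two least-probable nodes; the expected code length is the sum of the merged weights.
merge 1/78 + 1/13 → 7/78
merge 7/78 + 2/13 → 19/78
merge 2/13 + 5/26 → 9/26
merge 5/26 + 17/78 → 16/39
merge 19/78 + 9/26 → 23/39
merge 16/39 + 23/39 → 1
L = 7/78 + 19/78 + 9/26 + 16/39 + 23/39 + 1 = 209/78 ≈ 2.679 bits/symbol.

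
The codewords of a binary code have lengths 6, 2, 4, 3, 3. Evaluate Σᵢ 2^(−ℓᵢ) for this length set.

With common denominator 2^6 = 64: Σ 2^(−ℓᵢ) = 1/64 + 16/64 + 4/64 + 8/64 + 8/64 = 37/64 = 0.578125.

0.578125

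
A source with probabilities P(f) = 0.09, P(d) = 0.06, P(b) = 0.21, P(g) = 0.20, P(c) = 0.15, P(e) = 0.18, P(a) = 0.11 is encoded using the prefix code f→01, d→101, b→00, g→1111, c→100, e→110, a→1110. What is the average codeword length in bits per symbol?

L̄ = Σ pᵢ·ℓᵢ = 0.09·2 + 0.06·3 + 0.21·2 + 0.20·4 + 0.15·3 + 0.18·3 + 0.11·4 = 3.01 bits/symbol.

3.01 bits/symbol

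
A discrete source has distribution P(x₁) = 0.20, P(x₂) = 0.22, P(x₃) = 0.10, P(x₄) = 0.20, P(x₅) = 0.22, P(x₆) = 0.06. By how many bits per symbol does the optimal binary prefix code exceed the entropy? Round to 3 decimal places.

Entropy H = −Σ p log₂ p ≈ 2.4656 bits.
Huffman merges: 3/50+1/10→4/25; 4/25+1/5→9/25; 1/5+11/50→21/50; 11/50+9/25→29/50; 21/50+29/50→1. L = 63/25 ≈ 2.5200.
L − H = 2.5200 − 2.4656 = 0.054 bits.

0.054 bits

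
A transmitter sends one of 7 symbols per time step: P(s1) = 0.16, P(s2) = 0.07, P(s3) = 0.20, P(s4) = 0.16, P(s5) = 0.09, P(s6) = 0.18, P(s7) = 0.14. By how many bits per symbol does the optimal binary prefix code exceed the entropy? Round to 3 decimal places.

0.046 bits

Entropy H = −Σ p log₂ p ≈ 2.7340 bits.
Huffman merges: 7/100+9/100→4/25; 7/50+4/25→3/10; 4/25+4/25→8/25; 9/50+1/5→19/50; 3/10+8/25→31/50; 19/50+31/50→1. L = 139/50 ≈ 2.7800.
L − H = 2.7800 − 2.7340 = 0.046 bits.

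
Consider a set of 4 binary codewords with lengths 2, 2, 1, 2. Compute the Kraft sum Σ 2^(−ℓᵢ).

1.25

With common denominator 2^2 = 4: Σ 2^(−ℓᵢ) = 1/4 + 1/4 + 2/4 + 1/4 = 5/4 = 1.25.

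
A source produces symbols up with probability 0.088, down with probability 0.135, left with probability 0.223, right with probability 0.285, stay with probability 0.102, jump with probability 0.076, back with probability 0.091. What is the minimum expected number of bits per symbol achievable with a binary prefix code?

Repeatedly combine the two least-probable nodes; the expected code length is the sum of the merged weights.
merge 19/250 + 11/125 → 41/250
merge 91/1000 + 51/500 → 193/1000
merge 27/200 + 41/250 → 299/1000
merge 193/1000 + 223/1000 → 52/125
merge 57/200 + 299/1000 → 73/125
merge 52/125 + 73/125 → 1
L = 41/250 + 193/1000 + 299/1000 + 52/125 + 73/125 + 1 = 332/125 = 2.656 bits/symbol.

2.656 bits/symbol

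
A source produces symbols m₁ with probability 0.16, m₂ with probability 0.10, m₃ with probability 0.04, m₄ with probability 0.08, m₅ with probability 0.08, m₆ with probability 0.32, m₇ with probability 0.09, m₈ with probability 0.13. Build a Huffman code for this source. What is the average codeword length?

Repeatedly combine the two least-probable nodes; the expected code length is the sum of the merged weights.
merge 1/25 + 2/25 → 3/25
merge 2/25 + 9/100 → 17/100
merge 1/10 + 3/25 → 11/50
merge 13/100 + 4/25 → 29/100
merge 17/100 + 11/50 → 39/100
merge 29/100 + 8/25 → 61/100
merge 39/100 + 61/100 → 1
L = 3/25 + 17/100 + 11/50 + 29/100 + 39/100 + 61/100 + 1 = 14/5 = 2.8 bits/symbol.

2.8 bits/symbol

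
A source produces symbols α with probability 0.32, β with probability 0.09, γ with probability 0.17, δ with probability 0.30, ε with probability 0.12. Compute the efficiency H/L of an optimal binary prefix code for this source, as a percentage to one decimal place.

97.8%

Entropy H = −Σ p log₂ p ≈ 2.1614 bits.
Huffman merges: 9/100+3/25→21/100; 17/100+21/100→19/50; 3/10+8/25→31/50; 19/50+31/50→1. L = 221/100 ≈ 2.2100.
Efficiency = H/L = 2.1614/2.2100 = 97.8%.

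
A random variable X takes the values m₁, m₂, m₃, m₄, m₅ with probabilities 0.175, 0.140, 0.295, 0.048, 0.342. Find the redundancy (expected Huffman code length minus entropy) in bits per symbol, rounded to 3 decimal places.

0.092 bits

Entropy H = −Σ p log₂ p ≈ 2.0964 bits.
Huffman merges: 6/125+7/50→47/250; 7/40+47/250→363/1000; 59/200+171/500→637/1000; 363/1000+637/1000→1. L = 547/250 ≈ 2.1880.
L − H = 2.1880 − 2.0964 = 0.092 bits.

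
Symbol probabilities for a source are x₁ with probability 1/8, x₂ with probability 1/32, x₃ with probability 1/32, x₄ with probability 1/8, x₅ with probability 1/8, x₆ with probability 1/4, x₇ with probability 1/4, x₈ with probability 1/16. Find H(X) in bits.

Each probability is a power of 1/2, so log₂(1/p) is an integer.
H = Σ p·log₂(1/p) = 1/8·3 + 1/32·5 + 1/32·5 + 1/8·3 + 1/8·3 + 1/4·2 + 1/4·2 + 1/16·4 = 2.6875 bits.

2.6875 bits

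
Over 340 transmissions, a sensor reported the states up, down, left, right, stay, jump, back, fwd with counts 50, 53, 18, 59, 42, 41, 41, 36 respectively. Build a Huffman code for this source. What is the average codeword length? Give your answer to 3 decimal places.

Probabilities are the counts divided by 340.
Repeatedly combine the two least-probable nodes; the expected code length is the sum of the merged weights.
merge 9/170 + 9/85 → 27/170
merge 41/340 + 41/340 → 41/170
merge 21/170 + 5/34 → 23/85
merge 53/340 + 27/170 → 107/340
merge 59/340 + 41/170 → 141/340
merge 23/85 + 107/340 → 199/340
merge 141/340 + 199/340 → 1
L = 27/170 + 41/170 + 23/85 + 107/340 + 141/340 + 199/340 + 1 = 203/68 ≈ 2.985 bits/symbol.

2.985 bits/symbol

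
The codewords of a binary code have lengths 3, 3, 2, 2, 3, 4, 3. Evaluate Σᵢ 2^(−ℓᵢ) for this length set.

With common denominator 2^4 = 16: Σ 2^(−ℓᵢ) = 2/16 + 2/16 + 4/16 + 4/16 + 2/16 + 1/16 + 2/16 = 17/16 = 1.0625.

1.0625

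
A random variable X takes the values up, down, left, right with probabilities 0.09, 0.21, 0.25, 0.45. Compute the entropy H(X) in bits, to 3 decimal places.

1.804 bits

H = −Σ pᵢ log₂ pᵢ.
−0.09·log₂(0.09) = 0.3127
−0.21·log₂(0.21) = 0.4728
−0.25·log₂(0.25) = 0.5000
−0.45·log₂(0.45) = 0.5184
Sum ≈ 1.8039 → 1.804 bits.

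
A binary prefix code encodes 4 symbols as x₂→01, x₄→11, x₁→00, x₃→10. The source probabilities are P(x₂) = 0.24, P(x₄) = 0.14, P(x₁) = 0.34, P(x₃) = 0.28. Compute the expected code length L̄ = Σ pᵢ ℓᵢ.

2 bits/symbol

L̄ = Σ pᵢ·ℓᵢ = 0.24·2 + 0.14·2 + 0.34·2 + 0.28·2 = 2 bits/symbol.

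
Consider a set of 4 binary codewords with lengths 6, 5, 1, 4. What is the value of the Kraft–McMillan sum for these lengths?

With common denominator 2^6 = 64: Σ 2^(−ℓᵢ) = 1/64 + 2/64 + 32/64 + 4/64 = 39/64 = 0.609375.

0.609375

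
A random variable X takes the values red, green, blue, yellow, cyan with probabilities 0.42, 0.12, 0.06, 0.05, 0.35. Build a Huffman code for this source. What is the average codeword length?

Repeatedly combine the two least-probable nodes; the expected code length is the sum of the merged weights.
merge 1/20 + 3/50 → 11/100
merge 11/100 + 3/25 → 23/100
merge 23/100 + 7/20 → 29/50
merge 21/50 + 29/50 → 1
L = 11/100 + 23/100 + 29/50 + 1 = 48/25 = 1.92 bits/symbol.

1.92 bits/symbol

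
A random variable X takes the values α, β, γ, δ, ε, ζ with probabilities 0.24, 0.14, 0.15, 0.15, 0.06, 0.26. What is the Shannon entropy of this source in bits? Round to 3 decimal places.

2.461 bits

H = −Σ pᵢ log₂ pᵢ.
−0.24·log₂(0.24) = 0.4941
−0.14·log₂(0.14) = 0.3971
−0.15·log₂(0.15) = 0.4105
−0.15·log₂(0.15) = 0.4105
−0.06·log₂(0.06) = 0.2435
−0.26·log₂(0.26) = 0.5053
Sum ≈ 2.4612 → 2.461 bits.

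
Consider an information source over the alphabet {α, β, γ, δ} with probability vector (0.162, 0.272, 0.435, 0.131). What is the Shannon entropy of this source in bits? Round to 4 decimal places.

1.8428 bits

H = −Σ pᵢ log₂ pᵢ.
−0.162·log₂(0.162) = 0.4254
−0.272·log₂(0.272) = 0.5109
−0.435·log₂(0.435) = 0.5224
−0.131·log₂(0.131) = 0.3841
Sum ≈ 1.8428 → 1.8428 bits.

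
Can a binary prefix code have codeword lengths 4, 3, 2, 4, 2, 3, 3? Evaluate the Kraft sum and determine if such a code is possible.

With common denominator 2^4 = 16: Σ 2^(−ℓᵢ) = 1/16 + 2/16 + 4/16 + 1/16 + 4/16 + 2/16 + 2/16 = 16/16 = 1.
Kraft's inequality requires Σ ≤ 1; here Σ = 1 ≤ 1, so such a prefix code exists.

1; yes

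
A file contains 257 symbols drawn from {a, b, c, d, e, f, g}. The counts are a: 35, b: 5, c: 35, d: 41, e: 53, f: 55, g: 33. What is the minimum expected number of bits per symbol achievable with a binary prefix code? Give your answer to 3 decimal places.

2.728 bits/symbol

Probabilities are the counts divided by 257.
Repeatedly combine the two least-probable nodes; the expected code length is the sum of the merged weights.
merge 5/257 + 33/257 → 38/257
merge 35/257 + 35/257 → 70/257
merge 38/257 + 41/257 → 79/257
merge 53/257 + 55/257 → 108/257
merge 70/257 + 79/257 → 149/257
merge 108/257 + 149/257 → 1
L = 38/257 + 70/257 + 79/257 + 108/257 + 149/257 + 1 = 701/257 ≈ 2.728 bits/symbol.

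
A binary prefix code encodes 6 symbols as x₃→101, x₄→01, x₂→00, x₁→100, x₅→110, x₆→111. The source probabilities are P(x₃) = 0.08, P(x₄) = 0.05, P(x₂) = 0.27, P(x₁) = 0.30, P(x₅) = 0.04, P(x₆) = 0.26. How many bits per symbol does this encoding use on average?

2.68 bits/symbol

L̄ = Σ pᵢ·ℓᵢ = 0.08·3 + 0.05·2 + 0.27·2 + 0.30·3 + 0.04·3 + 0.26·3 = 2.68 bits/symbol.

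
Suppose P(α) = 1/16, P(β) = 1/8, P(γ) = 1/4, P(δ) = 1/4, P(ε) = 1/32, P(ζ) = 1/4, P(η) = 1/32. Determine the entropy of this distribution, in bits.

Each probability is a power of 1/2, so log₂(1/p) is an integer.
H = Σ p·log₂(1/p) = 1/16·4 + 1/8·3 + 1/4·2 + 1/4·2 + 1/32·5 + 1/4·2 + 1/32·5 = 2.4375 bits.

2.4375 bits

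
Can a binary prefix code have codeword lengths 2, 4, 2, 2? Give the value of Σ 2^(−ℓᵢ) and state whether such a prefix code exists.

0.8125; yes

With common denominator 2^4 = 16: Σ 2^(−ℓᵢ) = 4/16 + 1/16 + 4/16 + 4/16 = 13/16 = 0.8125.
Kraft's inequality requires Σ ≤ 1; here Σ = 0.8125 ≤ 1, so such a prefix code exists.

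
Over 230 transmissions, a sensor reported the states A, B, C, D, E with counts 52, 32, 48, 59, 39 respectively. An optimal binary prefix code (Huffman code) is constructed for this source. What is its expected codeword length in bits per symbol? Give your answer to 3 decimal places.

Probabilities are the counts divided by 230.
Repeatedly combine the two least-probable nodes; the expected code length is the sum of the merged weights.
merge 16/115 + 39/230 → 71/230
merge 24/115 + 26/115 → 10/23
merge 59/230 + 71/230 → 13/23
merge 10/23 + 13/23 → 1
L = 71/230 + 10/23 + 13/23 + 1 = 531/230 ≈ 2.309 bits/symbol.

2.309 bits/symbol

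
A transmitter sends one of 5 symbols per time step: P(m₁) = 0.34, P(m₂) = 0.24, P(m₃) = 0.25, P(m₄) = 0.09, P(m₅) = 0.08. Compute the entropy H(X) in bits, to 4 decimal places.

H = −Σ pᵢ log₂ pᵢ.
−0.34·log₂(0.34) = 0.5292
−0.24·log₂(0.24) = 0.4941
−0.25·log₂(0.25) = 0.5000
−0.09·log₂(0.09) = 0.3127
−0.08·log₂(0.08) = 0.2915
Sum ≈ 2.1275 → 2.1275 bits.

2.1275 bits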